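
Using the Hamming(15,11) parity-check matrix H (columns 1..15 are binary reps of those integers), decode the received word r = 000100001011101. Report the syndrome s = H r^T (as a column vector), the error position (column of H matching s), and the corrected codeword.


s = (1, 0, 0, 0)^T, error position = 8, corrected codeword c = 000100011011101

Compute s = H r^T mod 2 one row at a time:
  s_1 = 0 + 1 + 0 + 1 + 1 + 1 + 0 + 1 = 5 ≡ 1 (mod 2).
  s_2 = 1 + 0 + 0 + 0 + 1 + 1 + 0 + 1 = 4 ≡ 0 (mod 2).
  s_3 = 0 + 0 + 0 + 0 + 0 + 1 + 0 + 1 = 2 ≡ 0 (mod 2).
  s_4 = 0 + 0 + 0 + 0 + 1 + 1 + 1 + 1 = 4 ≡ 0 (mod 2).
s = (1, 0, 0, 0)^T — this equals column 8 of H (binary 1000), so error is at position 8.
Correct: flip bit 8 of r = 000100001011101 to get c = 000100011011101.


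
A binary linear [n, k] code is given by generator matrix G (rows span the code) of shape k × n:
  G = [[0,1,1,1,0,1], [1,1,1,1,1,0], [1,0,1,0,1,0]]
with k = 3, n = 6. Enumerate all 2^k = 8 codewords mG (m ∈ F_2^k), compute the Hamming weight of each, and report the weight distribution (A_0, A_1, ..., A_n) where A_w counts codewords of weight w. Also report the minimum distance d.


Weight distribution: A_0 = 1, A_2 = 2, A_3 = 2, A_4 = 1, A_5 = 2. Minimum distance d = 2.

Enumerate all 2^3 = 8 messages m ∈ F_2^3.
For each, compute codeword c = mG in F_2^6, then tally its weight.
  m = 000 → c = 000000, weight = 0.
  m = 100 → c = 011101, weight = 4.
  m = 010 → c = 111110, weight = 5.
  m = 110 → c = 100011, weight = 3.
  m = 001 → c = 101010, weight = 3.
  m = 101 → c = 110111, weight = 5.
  m = 011 → c = 010100, weight = 2.
  m = 111 → c = 001001, weight = 2.
Tally weights:
  weight 0: 1 codewords.
  weight 2: 2 codewords.
  weight 3: 2 codewords.
  weight 4: 1 codewords.
  weight 5: 2 codewords.
Minimum distance d = smallest w > 0 with A_w > 0 = 2.
Sanity: Σ A_w = 8 = 2^3 = 8 ✓.


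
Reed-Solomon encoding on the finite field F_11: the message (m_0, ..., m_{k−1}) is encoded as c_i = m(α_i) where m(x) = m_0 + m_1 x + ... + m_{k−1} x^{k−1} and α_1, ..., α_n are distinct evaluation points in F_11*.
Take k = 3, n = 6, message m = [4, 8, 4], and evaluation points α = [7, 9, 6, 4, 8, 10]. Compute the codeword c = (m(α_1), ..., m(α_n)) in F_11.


c = [3, 4, 9, 1, 5, 0]

Message polynomial: m(x) = 4 + 8·x + 4·x^2 (mod 11).
For each evaluation point α_i, compute m(α_i) mod 11:
  α_1 = 7: Horner steps 4 → 3 → 3, so m(7) = 3.
  α_2 = 9: Horner steps 4 → 0 → 4, so m(9) = 4.
  α_3 = 6: Horner steps 4 → 10 → 9, so m(6) = 9.
  α_4 = 4: Horner steps 4 → 2 → 1, so m(4) = 1.
  α_5 = 8: Horner steps 4 → 7 → 5, so m(8) = 5.
  α_6 = 10: Horner steps 4 → 4 → 0, so m(10) = 0.
Codeword c = [3, 4, 9, 1, 5, 0] ∈ F_11^6.


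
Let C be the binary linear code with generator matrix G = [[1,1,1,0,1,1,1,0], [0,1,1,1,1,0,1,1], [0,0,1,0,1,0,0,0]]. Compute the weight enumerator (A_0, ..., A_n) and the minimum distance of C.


Weight distribution: A_0 = 1, A_2 = 1, A_4 = 3, A_6 = 3. Minimum distance d = 2.

Enumerate all 2^3 = 8 messages m ∈ F_2^3.
For each, compute codeword c = mG in F_2^8, then tally its weight.
  m = 000 → c = 00000000, weight = 0.
  m = 100 → c = 11101110, weight = 6.
  m = 010 → c = 01111011, weight = 6.
  m = 110 → c = 10010101, weight = 4.
  m = 001 → c = 00101000, weight = 2.
  m = 101 → c = 11000110, weight = 4.
  m = 011 → c = 01010011, weight = 4.
  m = 111 → c = 10111101, weight = 6.
Tally weights:
  weight 0: 1 codewords.
  weight 2: 1 codewords.
  weight 4: 3 codewords.
  weight 6: 3 codewords.
Minimum distance d = smallest w > 0 with A_w > 0 = 2.
Sanity: Σ A_w = 8 = 2^3 = 8 ✓.


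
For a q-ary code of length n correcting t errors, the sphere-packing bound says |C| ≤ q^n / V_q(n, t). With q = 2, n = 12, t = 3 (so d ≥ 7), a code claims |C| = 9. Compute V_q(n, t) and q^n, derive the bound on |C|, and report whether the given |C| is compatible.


V_q(n, t) = 299, q^n = 4096, Hamming bound = 13, |C| = 9 ≤ bound (satisfied).

Step 1: Compute V_q(n, t) = Σ_{j=0}^3 C(n, j) (q−1)^j.
  j = 0: C(12,0)·(1)^0 = 1·1 = 1.
  j = 1: C(12,1)·(1)^1 = 12·1 = 12.
  j = 2: C(12,2)·(1)^2 = 66·1 = 66.
  j = 3: C(12,3)·(1)^3 = 220·1 = 220.
  V_q(n, t) = 1 + 12 + 66 + 220 = 299.
Step 2: q^n = 2^12 = 4096.
Step 3: Hamming bound ⌊q^n / V_q(n,t)⌋ = ⌊4096/299⌋ = 13.
Step 4: Compare |C| = 9 to 13: satisfied.
The claimed |C| lies below the Hamming bound.


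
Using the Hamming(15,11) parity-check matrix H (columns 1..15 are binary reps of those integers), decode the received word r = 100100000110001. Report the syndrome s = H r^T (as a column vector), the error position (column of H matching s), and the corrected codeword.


s = (1, 0, 1, 1)^T, error position = 11, corrected codeword c = 100100000100001

Compute s = H r^T mod 2 one row at a time:
  s_1 = 0 + 0 + 1 + 1 + 0 + 0 + 0 + 1 = 3 ≡ 1 (mod 2).
  s_2 = 1 + 0 + 0 + 0 + 0 + 0 + 0 + 1 = 2 ≡ 0 (mod 2).
  s_3 = 0 + 0 + 0 + 0 + 1 + 1 + 0 + 1 = 3 ≡ 1 (mod 2).
  s_4 = 1 + 0 + 0 + 0 + 0 + 1 + 0 + 1 = 3 ≡ 1 (mod 2).
s = (1, 0, 1, 1)^T — this equals column 11 of H (binary 1011), so error is at position 11.
Correct: flip bit 11 of r = 100100000110001 to get c = 100100000100001.


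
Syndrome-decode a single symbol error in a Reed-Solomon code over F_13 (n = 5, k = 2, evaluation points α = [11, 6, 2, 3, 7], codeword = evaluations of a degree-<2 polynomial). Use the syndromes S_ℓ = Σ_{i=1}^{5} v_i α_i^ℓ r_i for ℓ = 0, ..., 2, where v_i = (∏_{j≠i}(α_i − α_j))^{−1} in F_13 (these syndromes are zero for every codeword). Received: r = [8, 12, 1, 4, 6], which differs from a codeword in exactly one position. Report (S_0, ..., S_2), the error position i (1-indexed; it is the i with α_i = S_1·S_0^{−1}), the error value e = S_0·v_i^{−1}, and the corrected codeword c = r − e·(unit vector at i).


S = (11, 9, 5), error at position 3, error magnitude e = 4, c = [8, 12, 10, 4, 6].

Step 1: column multipliers v_i = (∏_{j≠i}(α_i − α_j))^{−1} mod 13.
  i = 1 (α = 11): (11−6)(11−2)(11−3)(11−7) = 5·9·8·4 = 1440 ≡ 10, so v_1 = 10^{−1} = 4 (mod 13).
  i = 2 (α = 6): (6−11)(6−2)(6−3)(6−7) = (−5)·4·3·(−1) = 60 ≡ 8, so v_2 = 8^{−1} = 5 (mod 13).
  i = 3 (α = 2): (2−11)(2−6)(2−3)(2−7) = (−9)·(−4)·(−1)·(−5) = 180 ≡ 11, so v_3 = 11^{−1} = 6 (mod 13).
  i = 4 (α = 3): (3−11)(3−6)(3−2)(3−7) = (−8)·(−3)·1·(−4) = −96 ≡ 8, so v_4 = 8^{−1} = 5 (mod 13).
  i = 5 (α = 7): (7−11)(7−6)(7−2)(7−3) = (−4)·1·5·4 = −80 ≡ 11, so v_5 = 11^{−1} = 6 (mod 13).
  v = [4, 5, 6, 5, 6].
Step 2: syndromes of r = [8, 12, 1, 4, 6] (all sums mod 13).
  S_0 = Σ v_i r_i = 4·8 + 5·12 + 6·1 + 5·4 + 6·6 = 154 ≡ 11.
  S_1 = Σ v_i α_i r_i = 4·11·8 + 5·6·12 + 6·2·1 + 5·3·4 + 6·7·6 = 1036 ≡ 9.
  α_i^2 mod 13 = [4, 10, 4, 9, 10].
  S_2 = Σ v_i α_i^2 r_i = 4·4·8 + 5·10·12 + 6·4·1 + 5·9·4 + 6·10·6 = 1292 ≡ 5.
  S = (11, 9, 5) ≠ 0, so r is not a codeword (an error is present).
Step 3: locate the error. For a single error e at position i, S_ℓ = v_i·e·α_i^ℓ, so α_err = S_1/S_0.
  S_0^{−1} = 11^{−1} = 6 (mod 13), so α_err = 9·6 = 54 ≡ 2 = α_3. Error position i = 3.
  Consistency check: S_2/S_1 = 5·3 = 15 ≡ 2 = α_err ✓ (single-error assumption holds).
Step 4: error magnitude e = S_0/v_3 = S_0·∏_{j≠3}(α_3 − α_j) = 11·11 = 121 ≡ 4 (mod 13).
Step 5: correct position 3: c_3 = r_3 − e = 1 − 4 ≡ 10 (mod 13). Hence c = [8, 12, 10, 4, 6].
  Check: interpolating c through the α_i gives m(x) = 9 + 7·x (degree < 2) with m(α_i) = c_i for every i, so c is indeed a codeword.


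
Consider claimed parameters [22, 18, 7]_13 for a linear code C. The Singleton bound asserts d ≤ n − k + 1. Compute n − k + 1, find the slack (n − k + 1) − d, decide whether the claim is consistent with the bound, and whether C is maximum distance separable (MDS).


Singleton RHS = n − k + 1 = 5, slack = -2, bound violated (no such code; not MDS).

Singleton bound: d ≤ n − k + 1.
Here n = 22, k = 18, so n − k + 1 = 5.
Given d = 7, check d ≤ 5: NO.
Slack = (n − k + 1) − d = -2.
The slack is negative: d = 7 exceeds n − k + 1 = 5 by 2, so the Singleton bound is violated and no linear [22, 18, 7]_13 code can exist. In particular it is not MDS (MDS requires d = n − k + 1 exactly).
Description: the claimed parameters are [22, 18, 7]_13; such a code would be impossible (violates the Singleton bound).


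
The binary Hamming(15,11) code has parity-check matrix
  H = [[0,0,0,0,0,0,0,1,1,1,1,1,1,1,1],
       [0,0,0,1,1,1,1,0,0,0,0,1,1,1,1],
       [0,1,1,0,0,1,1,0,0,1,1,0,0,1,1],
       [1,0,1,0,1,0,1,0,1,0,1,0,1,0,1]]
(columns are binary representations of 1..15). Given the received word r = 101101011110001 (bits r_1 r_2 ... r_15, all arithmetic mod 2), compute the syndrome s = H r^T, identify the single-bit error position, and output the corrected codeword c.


s = (1, 1, 1, 1)^T, error position = 15, corrected codeword c = 101101011110000

Compute s = H r^T mod 2 one row at a time:
  s_1 = 1 + 1 + 1 + 1 + 0 + 0 + 0 + 1 = 5 ≡ 1 (mod 2).
  s_2 = 1 + 0 + 1 + 0 + 0 + 0 + 0 + 1 = 3 ≡ 1 (mod 2).
  s_3 = 0 + 1 + 1 + 0 + 1 + 1 + 0 + 1 = 5 ≡ 1 (mod 2).
  s_4 = 1 + 1 + 0 + 0 + 1 + 1 + 0 + 1 = 5 ≡ 1 (mod 2).
s = (1, 1, 1, 1)^T — this equals column 15 of H (binary 1111), so error is at position 15.
Correct: flip bit 15 of r = 101101011110001 to get c = 101101011110000.


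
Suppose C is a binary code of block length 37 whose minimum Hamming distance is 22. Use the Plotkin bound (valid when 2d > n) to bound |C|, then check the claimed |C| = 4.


Plotkin bound M ≤ 6; given |C| = 4 ≤ bound (satisfied).

Check applicability: 2d = 44, n = 37.
2d − n = 7 > 0, so Plotkin applies.
Compute d/(2d−n) = 22/7 ≈ 3.1429.
⌊d/(2d−n)⌋ = 3.
Plotkin bound: M ≤ 2·3 = 6.
Given |C| = 4, check: satisfied.
This |C| is below the Plotkin bound.


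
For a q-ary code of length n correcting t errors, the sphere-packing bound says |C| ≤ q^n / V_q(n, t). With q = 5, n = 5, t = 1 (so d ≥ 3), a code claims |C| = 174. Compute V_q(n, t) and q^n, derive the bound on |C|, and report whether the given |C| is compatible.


V_q(n, t) = 21, q^n = 3125, Hamming bound = 148, |C| = 174 > bound (violated).

Step 1: Compute V_q(n, t) = Σ_{j=0}^1 C(n, j) (q−1)^j.
  j = 0: C(5,0)·(4)^0 = 1·1 = 1.
  j = 1: C(5,1)·(4)^1 = 5·4 = 20.
  V_q(n, t) = 1 + 20 = 21.
Step 2: q^n = 5^5 = 3125.
Step 3: Hamming bound ⌊q^n / V_q(n,t)⌋ = ⌊3125/21⌋ = 148.
Step 4: Compare |C| = 174 to 148: violated.
The claimed |C| lies above the Hamming bound, so no 5-ary code of length 5 with d ≥ 3 can have 174 codewords.


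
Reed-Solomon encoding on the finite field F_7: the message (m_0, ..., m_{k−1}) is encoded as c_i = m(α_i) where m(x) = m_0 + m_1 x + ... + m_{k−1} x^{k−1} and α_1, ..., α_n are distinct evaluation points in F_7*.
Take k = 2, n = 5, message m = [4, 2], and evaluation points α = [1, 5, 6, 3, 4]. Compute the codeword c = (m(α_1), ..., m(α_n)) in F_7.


c = [6, 0, 2, 3, 5]

Message polynomial: m(x) = 4 + 2·x (mod 7).
For each evaluation point α_i, compute m(α_i) mod 7:
  α_1 = 1: Horner steps 2 → 6, so m(1) = 6.
  α_2 = 5: Horner steps 2 → 0, so m(5) = 0.
  α_3 = 6: Horner steps 2 → 2, so m(6) = 2.
  α_4 = 3: Horner steps 2 → 3, so m(3) = 3.
  α_5 = 4: Horner steps 2 → 5, so m(4) = 5.
Codeword c = [6, 0, 2, 3, 5] ∈ F_7^5.


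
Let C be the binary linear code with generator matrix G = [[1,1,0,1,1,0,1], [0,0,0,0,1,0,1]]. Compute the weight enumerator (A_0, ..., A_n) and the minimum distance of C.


Weight distribution: A_0 = 1, A_2 = 1, A_3 = 1, A_5 = 1. Minimum distance d = 2.

Enumerate all 2^2 = 4 messages m ∈ F_2^2.
For each, compute codeword c = mG in F_2^7, then tally its weight.
  m = 00 → c = 0000000, weight = 0.
  m = 10 → c = 1101101, weight = 5.
  m = 01 → c = 0000101, weight = 2.
  m = 11 → c = 1101000, weight = 3.
Tally weights:
  weight 0: 1 codewords.
  weight 2: 1 codewords.
  weight 3: 1 codewords.
  weight 5: 1 codewords.
Minimum distance d = smallest w > 0 with A_w > 0 = 2.
Sanity: Σ A_w = 4 = 2^2 = 4 ✓.


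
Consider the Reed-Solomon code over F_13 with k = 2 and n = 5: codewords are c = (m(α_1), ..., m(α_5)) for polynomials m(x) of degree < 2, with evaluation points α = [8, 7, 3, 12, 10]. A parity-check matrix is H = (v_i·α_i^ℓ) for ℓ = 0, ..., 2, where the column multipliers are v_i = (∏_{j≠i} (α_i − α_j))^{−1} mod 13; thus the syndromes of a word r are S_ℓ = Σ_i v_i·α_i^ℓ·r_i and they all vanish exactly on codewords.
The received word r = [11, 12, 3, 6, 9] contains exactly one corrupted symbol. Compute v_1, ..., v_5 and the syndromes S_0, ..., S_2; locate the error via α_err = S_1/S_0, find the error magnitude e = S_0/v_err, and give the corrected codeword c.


S = (10, 3, 10), error at position 4, error magnitude e = 12, c = [11, 12, 3, 7, 9].

Step 1: column multipliers v_i = (∏_{j≠i}(α_i − α_j))^{−1} mod 13.
  i = 1 (α = 8): (8−7)(8−3)(8−12)(8−10) = 1·5·(−4)·(−2) = 40 ≡ 1, so v_1 = 1^{−1} = 1 (mod 13).
  i = 2 (α = 7): (7−8)(7−3)(7−12)(7−10) = (−1)·4·(−5)·(−3) = −60 ≡ 5, so v_2 = 5^{−1} = 8 (mod 13).
  i = 3 (α = 3): (3−8)(3−7)(3−12)(3−10) = (−5)·(−4)·(−9)·(−7) = 1260 ≡ 12, so v_3 = 12^{−1} = 12 (mod 13).
  i = 4 (α = 12): (12−8)(12−7)(12−3)(12−10) = 4·5·9·2 = 360 ≡ 9, so v_4 = 9^{−1} = 3 (mod 13).
  i = 5 (α = 10): (10−8)(10−7)(10−3)(10−12) = 2·3·7·(−2) = −84 ≡ 7, so v_5 = 7^{−1} = 2 (mod 13).
  v = [1, 8, 12, 3, 2].
Step 2: syndromes of r = [11, 12, 3, 6, 9] (all sums mod 13).
  S_0 = Σ v_i r_i = 1·11 + 8·12 + 12·3 + 3·6 + 2·9 = 179 ≡ 10.
  S_1 = Σ v_i α_i r_i = 1·8·11 + 8·7·12 + 12·3·3 + 3·12·6 + 2·10·9 = 1264 ≡ 3.
  α_i^2 mod 13 = [12, 10, 9, 1, 9].
  S_2 = Σ v_i α_i^2 r_i = 1·12·11 + 8·10·12 + 12·9·3 + 3·1·6 + 2·9·9 = 1596 ≡ 10.
  S = (10, 3, 10) ≠ 0, so r is not a codeword (an error is present).
Step 3: locate the error. For a single error e at position i, S_ℓ = v_i·e·α_i^ℓ, so α_err = S_1/S_0.
  S_0^{−1} = 10^{−1} = 4 (mod 13), so α_err = 3·4 = 12 ≡ 12 = α_4. Error position i = 4.
  Consistency check: S_2/S_1 = 10·9 = 90 ≡ 12 = α_err ✓ (single-error assumption holds).
Step 4: error magnitude e = S_0/v_4 = S_0·∏_{j≠4}(α_4 − α_j) = 10·9 = 90 ≡ 12 (mod 13).
Step 5: correct position 4: c_4 = r_4 − e = 6 − 12 ≡ 7 (mod 13). Hence c = [11, 12, 3, 7, 9].
  Check: interpolating c through the α_i gives m(x) = 6 + 12·x (degree < 2) with m(α_i) = c_i for every i, so c is indeed a codeword.


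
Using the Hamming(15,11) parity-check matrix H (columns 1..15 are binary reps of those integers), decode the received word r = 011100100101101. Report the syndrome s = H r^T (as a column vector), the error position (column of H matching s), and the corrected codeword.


s = (0, 1, 1, 0)^T, error position = 6, corrected codeword c = 011101100101101

Compute s = H r^T mod 2 one row at a time:
  s_1 = 0 + 0 + 1 + 0 + 1 + 1 + 0 + 1 = 4 ≡ 0 (mod 2).
  s_2 = 1 + 0 + 0 + 1 + 1 + 1 + 0 + 1 = 5 ≡ 1 (mod 2).
  s_3 = 1 + 1 + 0 + 1 + 1 + 0 + 0 + 1 = 5 ≡ 1 (mod 2).
  s_4 = 0 + 1 + 0 + 1 + 0 + 0 + 1 + 1 = 4 ≡ 0 (mod 2).
s = (0, 1, 1, 0)^T — this equals column 6 of H (binary 0110), so error is at position 6.
Correct: flip bit 6 of r = 011100100101101 to get c = 011101100101101.


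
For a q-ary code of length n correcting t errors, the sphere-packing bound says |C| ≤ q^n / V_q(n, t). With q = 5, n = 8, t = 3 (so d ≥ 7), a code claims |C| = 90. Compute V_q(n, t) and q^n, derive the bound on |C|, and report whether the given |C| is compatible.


V_q(n, t) = 4065, q^n = 390625, Hamming bound = 96, |C| = 90 ≤ bound (satisfied).

Step 1: Compute V_q(n, t) = Σ_{j=0}^3 C(n, j) (q−1)^j.
  j = 0: C(8,0)·(4)^0 = 1·1 = 1.
  j = 1: C(8,1)·(4)^1 = 8·4 = 32.
  j = 2: C(8,2)·(4)^2 = 28·16 = 448.
  j = 3: C(8,3)·(4)^3 = 56·64 = 3584.
  V_q(n, t) = 1 + 32 + 448 + 3584 = 4065.
Step 2: q^n = 5^8 = 390625.
Step 3: Hamming bound ⌊q^n / V_q(n,t)⌋ = ⌊390625/4065⌋ = 96.
Step 4: Compare |C| = 90 to 96: satisfied.
The claimed |C| lies below the Hamming bound.


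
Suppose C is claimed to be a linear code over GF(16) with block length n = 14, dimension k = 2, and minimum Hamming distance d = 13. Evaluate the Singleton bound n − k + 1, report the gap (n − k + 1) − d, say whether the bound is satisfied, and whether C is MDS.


Singleton RHS = n − k + 1 = 13, slack = 0, bound satisfied, MDS.

Singleton bound: d ≤ n − k + 1.
Here n = 14, k = 2, so n − k + 1 = 13.
Given d = 13, check d ≤ 13: YES.
Slack = (n − k + 1) − d = 0.
The code is MDS (slack = 0).
Description: the claimed parameters are [14, 2, 13]_16; such a code would be MDS (meets Singleton bound).


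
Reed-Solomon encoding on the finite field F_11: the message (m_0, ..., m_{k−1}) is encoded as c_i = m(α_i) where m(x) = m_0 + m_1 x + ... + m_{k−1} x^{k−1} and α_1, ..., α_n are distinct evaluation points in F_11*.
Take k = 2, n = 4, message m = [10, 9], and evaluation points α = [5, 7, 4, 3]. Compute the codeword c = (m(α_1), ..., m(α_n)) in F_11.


c = [0, 7, 2, 4]

Message polynomial: m(x) = 10 + 9·x (mod 11).
For each evaluation point α_i, compute m(α_i) mod 11:
  α_1 = 5: Horner steps 9 → 0, so m(5) = 0.
  α_2 = 7: Horner steps 9 → 7, so m(7) = 7.
  α_3 = 4: Horner steps 9 → 2, so m(4) = 2.
  α_4 = 3: Horner steps 9 → 4, so m(3) = 4.
Codeword c = [0, 7, 2, 4] ∈ F_11^4.


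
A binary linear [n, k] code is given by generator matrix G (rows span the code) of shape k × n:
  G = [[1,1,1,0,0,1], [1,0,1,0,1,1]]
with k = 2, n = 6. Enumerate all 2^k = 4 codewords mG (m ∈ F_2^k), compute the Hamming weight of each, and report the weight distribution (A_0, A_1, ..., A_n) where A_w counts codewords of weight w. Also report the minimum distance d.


Weight distribution: A_0 = 1, A_2 = 1, A_4 = 2. Minimum distance d = 2.

Enumerate all 2^2 = 4 messages m ∈ F_2^2.
For each, compute codeword c = mG in F_2^6, then tally its weight.
  m = 00 → c = 000000, weight = 0.
  m = 10 → c = 111001, weight = 4.
  m = 01 → c = 101011, weight = 4.
  m = 11 → c = 010010, weight = 2.
Tally weights:
  weight 0: 1 codewords.
  weight 2: 1 codewords.
  weight 4: 2 codewords.
Minimum distance d = smallest w > 0 with A_w > 0 = 2.
Sanity: Σ A_w = 4 = 2^2 = 4 ✓.


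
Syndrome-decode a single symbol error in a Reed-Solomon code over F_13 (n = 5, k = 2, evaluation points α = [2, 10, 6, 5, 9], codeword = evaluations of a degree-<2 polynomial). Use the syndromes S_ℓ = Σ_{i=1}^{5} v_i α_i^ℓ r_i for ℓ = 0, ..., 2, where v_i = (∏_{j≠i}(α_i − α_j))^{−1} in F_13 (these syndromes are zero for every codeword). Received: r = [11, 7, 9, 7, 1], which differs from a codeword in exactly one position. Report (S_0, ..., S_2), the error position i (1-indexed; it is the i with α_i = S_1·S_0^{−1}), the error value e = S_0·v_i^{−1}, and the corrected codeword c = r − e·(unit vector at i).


S = (6, 4, 7), error at position 4, error magnitude e = 4, c = [11, 7, 9, 3, 1].

Step 1: column multipliers v_i = (∏_{j≠i}(α_i − α_j))^{−1} mod 13.
  i = 1 (α = 2): (2−10)(2−6)(2−5)(2−9) = (−8)·(−4)·(−3)·(−7) = 672 ≡ 9, so v_1 = 9^{−1} = 3 (mod 13).
  i = 2 (α = 10): (10−2)(10−6)(10−5)(10−9) = 8·4·5·1 = 160 ≡ 4, so v_2 = 4^{−1} = 10 (mod 13).
  i = 3 (α = 6): (6−2)(6−10)(6−5)(6−9) = 4·(−4)·1·(−3) = 48 ≡ 9, so v_3 = 9^{−1} = 3 (mod 13).
  i = 4 (α = 5): (5−2)(5−10)(5−6)(5−9) = 3·(−5)·(−1)·(−4) = −60 ≡ 5, so v_4 = 5^{−1} = 8 (mod 13).
  i = 5 (α = 9): (9−2)(9−10)(9−6)(9−5) = 7·(−1)·3·4 = −84 ≡ 7, so v_5 = 7^{−1} = 2 (mod 13).
  v = [3, 10, 3, 8, 2].
Step 2: syndromes of r = [11, 7, 9, 7, 1] (all sums mod 13).
  S_0 = Σ v_i r_i = 3·11 + 10·7 + 3·9 + 8·7 + 2·1 = 188 ≡ 6.
  S_1 = Σ v_i α_i r_i = 3·2·11 + 10·10·7 + 3·6·9 + 8·5·7 + 2·9·1 = 1226 ≡ 4.
  α_i^2 mod 13 = [4, 9, 10, 12, 3].
  S_2 = Σ v_i α_i^2 r_i = 3·4·11 + 10·9·7 + 3·10·9 + 8·12·7 + 2·3·1 = 1710 ≡ 7.
  S = (6, 4, 7) ≠ 0, so r is not a codeword (an error is present).
Step 3: locate the error. For a single error e at position i, S_ℓ = v_i·e·α_i^ℓ, so α_err = S_1/S_0.
  S_0^{−1} = 6^{−1} = 11 (mod 13), so α_err = 4·11 = 44 ≡ 5 = α_4. Error position i = 4.
  Consistency check: S_2/S_1 = 7·10 = 70 ≡ 5 = α_err ✓ (single-error assumption holds).
Step 4: error magnitude e = S_0/v_4 = S_0·∏_{j≠4}(α_4 − α_j) = 6·5 = 30 ≡ 4 (mod 13).
Step 5: correct position 4: c_4 = r_4 − e = 7 − 4 ≡ 3 (mod 13). Hence c = [11, 7, 9, 3, 1].
  Check: interpolating c through the α_i gives m(x) = 12 + 6·x (degree < 2) with m(α_i) = c_i for every i, so c is indeed a codeword.


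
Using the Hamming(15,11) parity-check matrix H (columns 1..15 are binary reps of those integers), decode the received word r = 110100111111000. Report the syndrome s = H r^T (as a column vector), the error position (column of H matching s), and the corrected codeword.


s = (1, 1, 0, 0)^T, error position = 12, corrected codeword c = 110100111110000

Compute s = H r^T mod 2 one row at a time:
  s_1 = 1 + 1 + 1 + 1 + 1 + 0 + 0 + 0 = 5 ≡ 1 (mod 2).
  s_2 = 1 + 0 + 0 + 1 + 1 + 0 + 0 + 0 = 3 ≡ 1 (mod 2).
  s_3 = 1 + 0 + 0 + 1 + 1 + 1 + 0 + 0 = 4 ≡ 0 (mod 2).
  s_4 = 1 + 0 + 0 + 1 + 1 + 1 + 0 + 0 = 4 ≡ 0 (mod 2).
s = (1, 1, 0, 0)^T — this equals column 12 of H (binary 1100), so error is at position 12.
Correct: flip bit 12 of r = 110100111111000 to get c = 110100111110000.


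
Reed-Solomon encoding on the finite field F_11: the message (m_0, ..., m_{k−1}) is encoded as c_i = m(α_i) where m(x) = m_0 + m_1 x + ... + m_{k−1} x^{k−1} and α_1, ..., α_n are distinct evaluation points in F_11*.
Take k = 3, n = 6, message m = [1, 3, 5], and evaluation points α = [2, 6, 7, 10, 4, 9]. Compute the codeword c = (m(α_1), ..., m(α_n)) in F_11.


c = [5, 1, 3, 3, 5, 4]

Message polynomial: m(x) = 1 + 3·x + 5·x^2 (mod 11).
For each evaluation point α_i, compute m(α_i) mod 11:
  α_1 = 2: Horner steps 5 → 2 → 5, so m(2) = 5.
  α_2 = 6: Horner steps 5 → 0 → 1, so m(6) = 1.
  α_3 = 7: Horner steps 5 → 5 → 3, so m(7) = 3.
  α_4 = 10: Horner steps 5 → 9 → 3, so m(10) = 3.
  α_5 = 4: Horner steps 5 → 1 → 5, so m(4) = 5.
  α_6 = 9: Horner steps 5 → 4 → 4, so m(9) = 4.
Codeword c = [5, 1, 3, 3, 5, 4] ∈ F_11^6.


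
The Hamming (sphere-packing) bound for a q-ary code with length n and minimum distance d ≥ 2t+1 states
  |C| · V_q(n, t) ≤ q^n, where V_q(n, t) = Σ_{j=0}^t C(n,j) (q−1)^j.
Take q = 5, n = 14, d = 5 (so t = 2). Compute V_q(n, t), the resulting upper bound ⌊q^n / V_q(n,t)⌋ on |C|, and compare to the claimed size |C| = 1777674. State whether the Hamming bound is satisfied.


V_q(n, t) = 1513, q^n = 6103515625, Hamming bound = 4034048, |C| = 1777674 ≤ bound (satisfied).

Step 1: Compute V_q(n, t) = Σ_{j=0}^2 C(n, j) (q−1)^j.
  j = 0: C(14,0)·(4)^0 = 1·1 = 1.
  j = 1: C(14,1)·(4)^1 = 14·4 = 56.
  j = 2: C(14,2)·(4)^2 = 91·16 = 1456.
  V_q(n, t) = 1 + 56 + 1456 = 1513.
Step 2: q^n = 5^14 = 6103515625.
Step 3: Hamming bound ⌊q^n / V_q(n,t)⌋ = ⌊6103515625/1513⌋ = 4034048.
Step 4: Compare |C| = 1777674 to 4034048: satisfied.
The claimed |C| lies below the Hamming bound.


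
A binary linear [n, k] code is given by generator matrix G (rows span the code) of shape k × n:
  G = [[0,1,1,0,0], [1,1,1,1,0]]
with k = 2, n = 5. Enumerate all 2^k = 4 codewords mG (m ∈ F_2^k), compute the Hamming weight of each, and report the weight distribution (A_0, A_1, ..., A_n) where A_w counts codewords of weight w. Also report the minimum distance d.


Weight distribution: A_0 = 1, A_2 = 2, A_4 = 1. Minimum distance d = 2.

Enumerate all 2^2 = 4 messages m ∈ F_2^2.
For each, compute codeword c = mG in F_2^5, then tally its weight.
  m = 00 → c = 00000, weight = 0.
  m = 10 → c = 01100, weight = 2.
  m = 01 → c = 11110, weight = 4.
  m = 11 → c = 10010, weight = 2.
Tally weights:
  weight 0: 1 codewords.
  weight 2: 2 codewords.
  weight 4: 1 codewords.
Minimum distance d = smallest w > 0 with A_w > 0 = 2.
Sanity: Σ A_w = 4 = 2^2 = 4 ✓.


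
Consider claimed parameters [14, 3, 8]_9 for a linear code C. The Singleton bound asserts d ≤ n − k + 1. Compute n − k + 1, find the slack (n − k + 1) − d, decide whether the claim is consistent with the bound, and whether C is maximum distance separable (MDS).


Singleton RHS = n − k + 1 = 12, slack = 4, bound satisfied, not MDS.

Singleton bound: d ≤ n − k + 1.
Here n = 14, k = 3, so n − k + 1 = 12.
Given d = 8, check d ≤ 12: YES.
Slack = (n − k + 1) − d = 4.
The code is NOT MDS (slack = 4 > 0).
Description: the claimed parameters are [14, 3, 8]_9; such a code would be non-MDS.


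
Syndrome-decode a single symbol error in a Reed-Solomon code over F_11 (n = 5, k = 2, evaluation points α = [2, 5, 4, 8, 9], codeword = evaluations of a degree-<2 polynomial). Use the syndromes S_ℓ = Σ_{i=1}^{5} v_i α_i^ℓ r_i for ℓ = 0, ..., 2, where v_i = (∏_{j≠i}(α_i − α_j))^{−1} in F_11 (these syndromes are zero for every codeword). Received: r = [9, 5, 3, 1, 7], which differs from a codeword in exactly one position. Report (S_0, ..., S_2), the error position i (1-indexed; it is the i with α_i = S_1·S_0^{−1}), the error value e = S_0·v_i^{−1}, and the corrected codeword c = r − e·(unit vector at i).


S = (1, 4, 5), error at position 3, error magnitude e = 4, c = [9, 5, 10, 1, 7].

Step 1: column multipliers v_i = (∏_{j≠i}(α_i − α_j))^{−1} mod 11.
  i = 1 (α = 2): (2−5)(2−4)(2−8)(2−9) = (−3)·(−2)·(−6)·(−7) = 252 ≡ 10, so v_1 = 10^{−1} = 10 (mod 11).
  i = 2 (α = 5): (5−2)(5−4)(5−8)(5−9) = 3·1·(−3)·(−4) = 36 ≡ 3, so v_2 = 3^{−1} = 4 (mod 11).
  i = 3 (α = 4): (4−2)(4−5)(4−8)(4−9) = 2·(−1)·(−4)·(−5) = −40 ≡ 4, so v_3 = 4^{−1} = 3 (mod 11).
  i = 4 (α = 8): (8−2)(8−5)(8−4)(8−9) = 6·3·4·(−1) = −72 ≡ 5, so v_4 = 5^{−1} = 9 (mod 11).
  i = 5 (α = 9): (9−2)(9−5)(9−4)(9−8) = 7·4·5·1 = 140 ≡ 8, so v_5 = 8^{−1} = 7 (mod 11).
  v = [10, 4, 3, 9, 7].
Step 2: syndromes of r = [9, 5, 3, 1, 7] (all sums mod 11).
  S_0 = Σ v_i r_i = 10·9 + 4·5 + 3·3 + 9·1 + 7·7 = 177 ≡ 1.
  S_1 = Σ v_i α_i r_i = 10·2·9 + 4·5·5 + 3·4·3 + 9·8·1 + 7·9·7 = 829 ≡ 4.
  α_i^2 mod 11 = [4, 3, 5, 9, 4].
  S_2 = Σ v_i α_i^2 r_i = 10·4·9 + 4·3·5 + 3·5·3 + 9·9·1 + 7·4·7 = 742 ≡ 5.
  S = (1, 4, 5) ≠ 0, so r is not a codeword (an error is present).
Step 3: locate the error. For a single error e at position i, S_ℓ = v_i·e·α_i^ℓ, so α_err = S_1/S_0.
  S_0^{−1} = 1^{−1} = 1 (mod 11), so α_err = 4·1 = 4 ≡ 4 = α_3. Error position i = 3.
  Consistency check: S_2/S_1 = 5·3 = 15 ≡ 4 = α_err ✓ (single-error assumption holds).
Step 4: error magnitude e = S_0/v_3 = S_0·∏_{j≠3}(α_3 − α_j) = 1·4 = 4 ≡ 4 (mod 11).
Step 5: correct position 3: c_3 = r_3 − e = 3 − 4 ≡ 10 (mod 11). Hence c = [9, 5, 10, 1, 7].
  Check: interpolating c through the α_i gives m(x) = 8 + 6·x (degree < 2) with m(α_i) = c_i for every i, so c is indeed a codeword.


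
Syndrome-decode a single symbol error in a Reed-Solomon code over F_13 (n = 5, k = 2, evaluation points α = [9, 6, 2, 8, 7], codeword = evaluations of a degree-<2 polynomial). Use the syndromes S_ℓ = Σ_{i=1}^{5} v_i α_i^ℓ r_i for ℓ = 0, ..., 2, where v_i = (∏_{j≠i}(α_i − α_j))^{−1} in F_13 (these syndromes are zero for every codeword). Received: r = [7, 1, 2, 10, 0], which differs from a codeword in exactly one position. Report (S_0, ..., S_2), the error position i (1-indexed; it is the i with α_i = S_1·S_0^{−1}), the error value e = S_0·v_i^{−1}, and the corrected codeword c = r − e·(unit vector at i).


S = (12, 7, 3), error at position 2, error magnitude e = 11, c = [7, 3, 2, 10, 0].

Step 1: column multipliers v_i = (∏_{j≠i}(α_i − α_j))^{−1} mod 13.
  i = 1 (α = 9): (9−6)(9−2)(9−8)(9−7) = 3·7·1·2 = 42 ≡ 3, so v_1 = 3^{−1} = 9 (mod 13).
  i = 2 (α = 6): (6−9)(6−2)(6−8)(6−7) = (−3)·4·(−2)·(−1) = −24 ≡ 2, so v_2 = 2^{−1} = 7 (mod 13).
  i = 3 (α = 2): (2−9)(2−6)(2−8)(2−7) = (−7)·(−4)·(−6)·(−5) = 840 ≡ 8, so v_3 = 8^{−1} = 5 (mod 13).
  i = 4 (α = 8): (8−9)(8−6)(8−2)(8−7) = (−1)·2·6·1 = −12 ≡ 1, so v_4 = 1^{−1} = 1 (mod 13).
  i = 5 (α = 7): (7−9)(7−6)(7−2)(7−8) = (−2)·1·5·(−1) = 10 ≡ 10, so v_5 = 10^{−1} = 4 (mod 13).
  v = [9, 7, 5, 1, 4].
Step 2: syndromes of r = [7, 1, 2, 10, 0] (all sums mod 13).
  S_0 = Σ v_i r_i = 9·7 + 7·1 + 5·2 + 1·10 + 4·0 = 90 ≡ 12.
  S_1 = Σ v_i α_i r_i = 9·9·7 + 7·6·1 + 5·2·2 + 1·8·10 + 4·7·0 = 709 ≡ 7.
  α_i^2 mod 13 = [3, 10, 4, 12, 10].
  S_2 = Σ v_i α_i^2 r_i = 9·3·7 + 7·10·1 + 5·4·2 + 1·12·10 + 4·10·0 = 419 ≡ 3.
  S = (12, 7, 3) ≠ 0, so r is not a codeword (an error is present).
Step 3: locate the error. For a single error e at position i, S_ℓ = v_i·e·α_i^ℓ, so α_err = S_1/S_0.
  S_0^{−1} = 12^{−1} = 12 (mod 13), so α_err = 7·12 = 84 ≡ 6 = α_2. Error position i = 2.
  Consistency check: S_2/S_1 = 3·2 = 6 ≡ 6 = α_err ✓ (single-error assumption holds).
Step 4: error magnitude e = S_0/v_2 = S_0·∏_{j≠2}(α_2 − α_j) = 12·2 = 24 ≡ 11 (mod 13).
Step 5: correct position 2: c_2 = r_2 − e = 1 − 11 ≡ 3 (mod 13). Hence c = [7, 3, 2, 10, 0].
  Check: interpolating c through the α_i gives m(x) = 8 + 10·x (degree < 2) with m(α_i) = c_i for every i, so c is indeed a codeword.


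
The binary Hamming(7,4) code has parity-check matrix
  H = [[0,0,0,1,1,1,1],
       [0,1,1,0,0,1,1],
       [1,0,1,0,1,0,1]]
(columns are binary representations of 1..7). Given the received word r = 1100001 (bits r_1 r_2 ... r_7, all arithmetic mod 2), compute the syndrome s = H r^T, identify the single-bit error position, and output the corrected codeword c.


s = (1, 0, 0)^T, error position = 4, corrected codeword c = 1101001

Compute s = H r^T mod 2 one row at a time:
  s_1 = 0 + 0 + 0 + 1 = 1 ≡ 1 (mod 2).
  s_2 = 1 + 0 + 0 + 1 = 2 ≡ 0 (mod 2).
  s_3 = 1 + 0 + 0 + 1 = 2 ≡ 0 (mod 2).
s = (1, 0, 0)^T — this equals column 4 of H (binary 100), so error is at position 4.
Correct: flip bit 4 of r = 1100001 to get c = 1101001.


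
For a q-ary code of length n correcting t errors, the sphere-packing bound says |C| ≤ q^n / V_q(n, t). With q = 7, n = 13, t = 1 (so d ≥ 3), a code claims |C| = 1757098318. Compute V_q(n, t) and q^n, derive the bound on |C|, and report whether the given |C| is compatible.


V_q(n, t) = 79, q^n = 96889010407, Hamming bound = 1226443169, |C| = 1757098318 > bound (violated).

Step 1: Compute V_q(n, t) = Σ_{j=0}^1 C(n, j) (q−1)^j.
  j = 0: C(13,0)·(6)^0 = 1·1 = 1.
  j = 1: C(13,1)·(6)^1 = 13·6 = 78.
  V_q(n, t) = 1 + 78 = 79.
Step 2: q^n = 7^13 = 96889010407.
Step 3: Hamming bound ⌊q^n / V_q(n,t)⌋ = ⌊96889010407/79⌋ = 1226443169.
Step 4: Compare |C| = 1757098318 to 1226443169: violated.
The claimed |C| lies above the Hamming bound, so no 7-ary code of length 13 with d ≥ 3 can have 1757098318 codewords.


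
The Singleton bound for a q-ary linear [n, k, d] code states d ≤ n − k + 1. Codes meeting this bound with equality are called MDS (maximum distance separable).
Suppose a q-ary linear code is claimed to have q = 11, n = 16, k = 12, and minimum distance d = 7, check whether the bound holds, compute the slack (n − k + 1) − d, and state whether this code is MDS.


Singleton RHS = n − k + 1 = 5, slack = -2, bound violated (no such code; not MDS).

Singleton bound: d ≤ n − k + 1.
Here n = 16, k = 12, so n − k + 1 = 5.
Given d = 7, check d ≤ 5: NO.
Slack = (n − k + 1) − d = -2.
The slack is negative: d = 7 exceeds n − k + 1 = 5 by 2, so the Singleton bound is violated and no linear [16, 12, 7]_11 code can exist. In particular it is not MDS (MDS requires d = n − k + 1 exactly).
Description: the claimed parameters are [16, 12, 7]_11; such a code would be impossible (violates the Singleton bound).


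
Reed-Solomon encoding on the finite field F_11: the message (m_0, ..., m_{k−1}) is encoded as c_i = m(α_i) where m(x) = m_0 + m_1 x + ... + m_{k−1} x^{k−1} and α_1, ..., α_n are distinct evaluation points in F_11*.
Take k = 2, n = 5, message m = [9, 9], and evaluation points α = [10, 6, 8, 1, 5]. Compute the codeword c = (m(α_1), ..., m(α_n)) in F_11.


c = [0, 8, 4, 7, 10]

Message polynomial: m(x) = 9 + 9·x (mod 11).
For each evaluation point α_i, compute m(α_i) mod 11:
  α_1 = 10: Horner steps 9 → 0, so m(10) = 0.
  α_2 = 6: Horner steps 9 → 8, so m(6) = 8.
  α_3 = 8: Horner steps 9 → 4, so m(8) = 4.
  α_4 = 1: Horner steps 9 → 7, so m(1) = 7.
  α_5 = 5: Horner steps 9 → 10, so m(5) = 10.
Codeword c = [0, 8, 4, 7, 10] ∈ F_11^5.


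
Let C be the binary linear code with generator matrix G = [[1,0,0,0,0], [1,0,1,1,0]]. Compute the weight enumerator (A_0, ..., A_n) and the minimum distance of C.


Weight distribution: A_0 = 1, A_1 = 1, A_2 = 1, A_3 = 1. Minimum distance d = 1.

Enumerate all 2^2 = 4 messages m ∈ F_2^2.
For each, compute codeword c = mG in F_2^5, then tally its weight.
  m = 00 → c = 00000, weight = 0.
  m = 10 → c = 10000, weight = 1.
  m = 01 → c = 10110, weight = 3.
  m = 11 → c = 00110, weight = 2.
Tally weights:
  weight 0: 1 codewords.
  weight 1: 1 codewords.
  weight 2: 1 codewords.
  weight 3: 1 codewords.
Minimum distance d = smallest w > 0 with A_w > 0 = 1.
Sanity: Σ A_w = 4 = 2^2 = 4 ✓.


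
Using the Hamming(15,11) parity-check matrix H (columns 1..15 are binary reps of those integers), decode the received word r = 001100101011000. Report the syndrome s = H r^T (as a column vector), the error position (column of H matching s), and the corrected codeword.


s = (1, 1, 1, 0)^T, error position = 14, corrected codeword c = 001100101011010

Compute s = H r^T mod 2 one row at a time:
  s_1 = 0 + 1 + 0 + 1 + 1 + 0 + 0 + 0 = 3 ≡ 1 (mod 2).
  s_2 = 1 + 0 + 0 + 1 + 1 + 0 + 0 + 0 = 3 ≡ 1 (mod 2).
  s_3 = 0 + 1 + 0 + 1 + 0 + 1 + 0 + 0 = 3 ≡ 1 (mod 2).
  s_4 = 0 + 1 + 0 + 1 + 1 + 1 + 0 + 0 = 4 ≡ 0 (mod 2).
s = (1, 1, 1, 0)^T — this equals column 14 of H (binary 1110), so error is at position 14.
Correct: flip bit 14 of r = 001100101011000 to get c = 001100101011010.


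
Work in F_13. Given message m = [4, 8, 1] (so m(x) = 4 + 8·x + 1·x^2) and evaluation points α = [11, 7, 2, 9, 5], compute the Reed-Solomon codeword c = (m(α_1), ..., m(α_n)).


c = [5, 5, 11, 1, 4]

Message polynomial: m(x) = 4 + 8·x + 1·x^2 (mod 13).
For each evaluation point α_i, compute m(α_i) mod 13:
  α_1 = 11: Horner steps 1 → 6 → 5, so m(11) = 5.
  α_2 = 7: Horner steps 1 → 2 → 5, so m(7) = 5.
  α_3 = 2: Horner steps 1 → 10 → 11, so m(2) = 11.
  α_4 = 9: Horner steps 1 → 4 → 1, so m(9) = 1.
  α_5 = 5: Horner steps 1 → 0 → 4, so m(5) = 4.
Codeword c = [5, 5, 11, 1, 4] ∈ F_13^5.


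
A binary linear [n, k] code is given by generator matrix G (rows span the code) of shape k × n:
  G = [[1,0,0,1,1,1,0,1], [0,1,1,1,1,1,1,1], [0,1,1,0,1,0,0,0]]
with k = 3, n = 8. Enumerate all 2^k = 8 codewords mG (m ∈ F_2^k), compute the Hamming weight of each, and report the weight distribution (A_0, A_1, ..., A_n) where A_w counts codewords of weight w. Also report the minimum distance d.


Weight distribution: A_0 = 1, A_3 = 2, A_4 = 2, A_5 = 1, A_6 = 1, A_7 = 1. Minimum distance d = 3.

Enumerate all 2^3 = 8 messages m ∈ F_2^3.
For each, compute codeword c = mG in F_2^8, then tally its weight.
  m = 000 → c = 00000000, weight = 0.
  m = 100 → c = 10011101, weight = 5.
  m = 010 → c = 01111111, weight = 7.
  m = 110 → c = 11100010, weight = 4.
  m = 001 → c = 01101000, weight = 3.
  m = 101 → c = 11110101, weight = 6.
  m = 011 → c = 00010111, weight = 4.
  m = 111 → c = 10001010, weight = 3.
Tally weights:
  weight 0: 1 codewords.
  weight 3: 2 codewords.
  weight 4: 2 codewords.
  weight 5: 1 codewords.
  weight 6: 1 codewords.
  weight 7: 1 codewords.
Minimum distance d = smallest w > 0 with A_w > 0 = 3.
Sanity: Σ A_w = 8 = 2^3 = 8 ✓.


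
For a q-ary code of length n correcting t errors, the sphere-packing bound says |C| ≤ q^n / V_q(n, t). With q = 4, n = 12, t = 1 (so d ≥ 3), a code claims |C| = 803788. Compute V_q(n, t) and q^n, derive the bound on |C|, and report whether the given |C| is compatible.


V_q(n, t) = 37, q^n = 16777216, Hamming bound = 453438, |C| = 803788 > bound (violated).

Step 1: Compute V_q(n, t) = Σ_{j=0}^1 C(n, j) (q−1)^j.
  j = 0: C(12,0)·(3)^0 = 1·1 = 1.
  j = 1: C(12,1)·(3)^1 = 12·3 = 36.
  V_q(n, t) = 1 + 36 = 37.
Step 2: q^n = 4^12 = 16777216.
Step 3: Hamming bound ⌊q^n / V_q(n,t)⌋ = ⌊16777216/37⌋ = 453438.
Step 4: Compare |C| = 803788 to 453438: violated.
The claimed |C| lies above the Hamming bound, so no 4-ary code of length 12 with d ≥ 3 can have 803788 codewords.


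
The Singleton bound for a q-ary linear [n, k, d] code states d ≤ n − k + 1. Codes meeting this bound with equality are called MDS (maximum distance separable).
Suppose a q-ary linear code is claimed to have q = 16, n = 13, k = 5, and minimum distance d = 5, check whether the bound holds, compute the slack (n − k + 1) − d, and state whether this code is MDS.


Singleton RHS = n − k + 1 = 9, slack = 4, bound satisfied, not MDS.

Singleton bound: d ≤ n − k + 1.
Here n = 13, k = 5, so n − k + 1 = 9.
Given d = 5, check d ≤ 9: YES.
Slack = (n − k + 1) − d = 4.
The code is NOT MDS (slack = 4 > 0).
Description: the claimed parameters are [13, 5, 5]_16; such a code would be non-MDS.


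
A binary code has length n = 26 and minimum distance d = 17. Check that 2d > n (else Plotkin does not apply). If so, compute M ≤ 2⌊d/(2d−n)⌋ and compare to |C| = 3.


Plotkin bound M ≤ 4; given |C| = 3 ≤ bound (satisfied).

Check applicability: 2d = 34, n = 26.
2d − n = 8 > 0, so Plotkin applies.
Compute d/(2d−n) = 17/8 ≈ 2.1250.
⌊d/(2d−n)⌋ = 2.
Plotkin bound: M ≤ 2·2 = 4.
Given |C| = 3, check: satisfied.
This |C| is below the Plotkin bound.


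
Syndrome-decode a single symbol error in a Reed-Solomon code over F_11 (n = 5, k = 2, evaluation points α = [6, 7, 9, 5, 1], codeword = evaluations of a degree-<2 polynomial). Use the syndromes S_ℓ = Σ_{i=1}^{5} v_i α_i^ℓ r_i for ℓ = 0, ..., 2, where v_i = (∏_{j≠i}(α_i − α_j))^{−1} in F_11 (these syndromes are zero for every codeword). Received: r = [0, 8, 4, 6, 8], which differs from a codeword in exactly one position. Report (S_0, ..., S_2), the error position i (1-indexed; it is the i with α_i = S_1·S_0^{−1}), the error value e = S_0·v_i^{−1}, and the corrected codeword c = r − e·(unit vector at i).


S = (4, 6, 9), error at position 2, error magnitude e = 3, c = [0, 5, 4, 6, 8].

Step 1: column multipliers v_i = (∏_{j≠i}(α_i − α_j))^{−1} mod 11.
  i = 1 (α = 6): (6−7)(6−9)(6−5)(6−1) = (−1)·(−3)·1·5 = 15 ≡ 4, so v_1 = 4^{−1} = 3 (mod 11).
  i = 2 (α = 7): (7−6)(7−9)(7−5)(7−1) = 1·(−2)·2·6 = −24 ≡ 9, so v_2 = 9^{−1} = 5 (mod 11).
  i = 3 (α = 9): (9−6)(9−7)(9−5)(9−1) = 3·2·4·8 = 192 ≡ 5, so v_3 = 5^{−1} = 9 (mod 11).
  i = 4 (α = 5): (5−6)(5−7)(5−9)(5−1) = (−1)·(−2)·(−4)·4 = −32 ≡ 1, so v_4 = 1^{−1} = 1 (mod 11).
  i = 5 (α = 1): (1−6)(1−7)(1−9)(1−5) = (−5)·(−6)·(−8)·(−4) = 960 ≡ 3, so v_5 = 3^{−1} = 4 (mod 11).
  v = [3, 5, 9, 1, 4].
Step 2: syndromes of r = [0, 8, 4, 6, 8] (all sums mod 11).
  S_0 = Σ v_i r_i = 3·0 + 5·8 + 9·4 + 1·6 + 4·8 = 114 ≡ 4.
  S_1 = Σ v_i α_i r_i = 3·6·0 + 5·7·8 + 9·9·4 + 1·5·6 + 4·1·8 = 666 ≡ 6.
  α_i^2 mod 11 = [3, 5, 4, 3, 1].
  S_2 = Σ v_i α_i^2 r_i = 3·3·0 + 5·5·8 + 9·4·4 + 1·3·6 + 4·1·8 = 394 ≡ 9.
  S = (4, 6, 9) ≠ 0, so r is not a codeword (an error is present).
Step 3: locate the error. For a single error e at position i, S_ℓ = v_i·e·α_i^ℓ, so α_err = S_1/S_0.
  S_0^{−1} = 4^{−1} = 3 (mod 11), so α_err = 6·3 = 18 ≡ 7 = α_2. Error position i = 2.
  Consistency check: S_2/S_1 = 9·2 = 18 ≡ 7 = α_err ✓ (single-error assumption holds).
Step 4: error magnitude e = S_0/v_2 = S_0·∏_{j≠2}(α_2 − α_j) = 4·9 = 36 ≡ 3 (mod 11).
Step 5: correct position 2: c_2 = r_2 − e = 8 − 3 ≡ 5 (mod 11). Hence c = [0, 5, 4, 6, 8].
  Check: interpolating c through the α_i gives m(x) = 3 + 5·x (degree < 2) with m(α_i) = c_i for every i, so c is indeed a codeword.
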